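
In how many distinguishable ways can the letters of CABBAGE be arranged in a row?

1260

CABBAGE has 7 letters with A appearing twice and B appearing twice.
Dividing 7! = 5040 by 2!·2! = 4 for the repeated letters gives 1260.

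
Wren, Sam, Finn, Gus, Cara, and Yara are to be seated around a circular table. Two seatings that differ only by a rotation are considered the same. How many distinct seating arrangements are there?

Seat Wren anywhere (absorbing the rotational symmetry), then permute the other 5: (5)! = 120.

120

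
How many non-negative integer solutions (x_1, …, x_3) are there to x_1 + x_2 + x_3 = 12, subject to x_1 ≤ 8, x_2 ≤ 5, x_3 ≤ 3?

Without the upper bounds there are C(14,2) = 91 ways to split 12 among 3 variables.
Subtract solutions that violate a single cap (substitute x_i' = x_i − (cap_i+1)): x_1 ≥ 9 gives C(5,2) = 10; x_2 ≥ 6 gives C(8,2) = 28; x_3 ≥ 4 gives C(10,2) = 45. Together 83.
Add back pairs where two caps are both exceeded: 0 + 0 + 6 = 6.
By inclusion–exclusion the count is 91 − 83 + 6 = 14.

14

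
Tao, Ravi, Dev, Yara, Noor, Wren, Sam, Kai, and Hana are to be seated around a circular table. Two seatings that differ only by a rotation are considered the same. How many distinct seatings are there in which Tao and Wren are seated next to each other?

10080

Treat {Tao, Wren} as one unit (2 internal orders) and seat the resulting 8 units around the table: (7)! circular arrangements.
So 2 × (7)! = 2 × 5040 = 10080.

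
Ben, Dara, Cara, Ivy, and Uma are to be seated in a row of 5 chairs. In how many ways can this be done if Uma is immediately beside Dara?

Glue Uma and Dara into one block (2 internal orders), leaving 4 units to arrange in a row.
That gives 2 × 4! = 2 × 24 = 48.

48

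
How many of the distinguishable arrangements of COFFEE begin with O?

Fix O in the first position and arrange the remaining 5 letters.
Those 5 letters have E appearing twice and F appearing twice, giving (5)!/(2!·2!) = 30.

30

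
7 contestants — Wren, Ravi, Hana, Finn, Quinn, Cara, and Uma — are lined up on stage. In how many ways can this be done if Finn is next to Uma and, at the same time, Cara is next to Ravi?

Treat {Finn,Uma} as one block (2 orders) and {Cara,Ravi} as another (2 orders).
That leaves 5 units to arrange: 2 × 2 × 5! = 4 × 120 = 480.

480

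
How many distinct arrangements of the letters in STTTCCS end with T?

Fix T in the last position and arrange the remaining 6 letters.
Those 6 letters have C appearing twice, S appearing twice, and T appearing twice, giving (6)!/(2!·2!·2!) = 90.

90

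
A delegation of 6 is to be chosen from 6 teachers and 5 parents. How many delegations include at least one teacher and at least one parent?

With no constraint there are C(11,6) = 462 possible selections.
Subtract selections that omit an entire group: no teachers → C(5,6) = 0; no parents → C(6,6) = 1.
Both groups omitted at once is impossible, so 462 − 1 = 461.

461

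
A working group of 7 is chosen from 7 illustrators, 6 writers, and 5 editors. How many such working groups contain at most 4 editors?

Split by how many editors are chosen (0 through 4).
Sum: C(5,0)·C(13,7) + C(5,1)·C(13,6) + C(5,2)·C(13,5) + C(5,3)·C(13,4) + C(5,4)·C(13,3) = 1716 + 8580 + 12870 + 7150 + 1430 = 31746.

31746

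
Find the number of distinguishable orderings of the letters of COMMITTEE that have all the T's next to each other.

10080

Treat the 2 copies of T as a single block. The multiset to arrange is then {TT, C, E, E, I, M, M, O}, 8 items in all.
That gives (8)!/(2!·2!) = 10080 arrangements.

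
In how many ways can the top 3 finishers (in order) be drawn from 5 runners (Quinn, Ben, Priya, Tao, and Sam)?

This is an ordered selection of 3 from 5: P(5,3).
That gives 5 × 4 × 3 = 60.

60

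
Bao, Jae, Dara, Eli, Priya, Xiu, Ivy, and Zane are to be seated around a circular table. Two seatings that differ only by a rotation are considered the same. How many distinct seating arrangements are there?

5040

Seat Bao anywhere (absorbing the rotational symmetry), then permute the other 7: (7)! = 5040.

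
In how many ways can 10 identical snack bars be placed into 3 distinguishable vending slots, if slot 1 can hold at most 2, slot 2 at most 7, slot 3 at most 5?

12

Ignoring the caps, the number of non-negative solutions to x_1+…+x_3 = 10 is C(12,2) = 66.
Subtract solutions that violate a single cap (substitute x_i' = x_i − (cap_i+1)): x_1 ≥ 3 gives C(9,2) = 36; x_2 ≥ 8 gives C(4,2) = 6; x_3 ≥ 6 gives C(6,2) = 15. Together 57.
Add back pairs where two caps are both exceeded: 0 + 3 + 0 = 3.
By inclusion–exclusion the count is 66 − 57 + 3 = 12.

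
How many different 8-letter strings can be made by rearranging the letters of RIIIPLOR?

3360

Letter multiplicities in RIIIPLOR: I×3, L×1, O×1, P×1, R×2.
The number of distinct arrangements is 8!/(3!·2!) = 40320/12 = 3360.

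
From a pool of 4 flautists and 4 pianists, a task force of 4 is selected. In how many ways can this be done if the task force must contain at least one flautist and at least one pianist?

68

With no constraint there are C(8,4) = 70 possible selections.
Subtract selections that omit an entire group: no flautists → C(4,4) = 1; no pianists → C(4,4) = 1.
Both groups omitted at once is impossible, so 70 − 2 = 68.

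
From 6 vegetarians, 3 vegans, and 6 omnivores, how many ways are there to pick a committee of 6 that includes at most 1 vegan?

Split by how many vegans are chosen (0 through 1).
Sum: C(3,0)·C(12,6) + C(3,1)·C(12,5) = 924 + 2376 = 3300.

3300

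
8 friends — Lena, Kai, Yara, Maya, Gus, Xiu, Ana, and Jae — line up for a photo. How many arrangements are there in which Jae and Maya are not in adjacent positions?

Of the 8! = 40320 arrangements, those with Jae and Maya adjacent number 2 × 7! = 10080 (treat the pair as a block with 2 internal orders).
Complementary counting: 40320 − 10080 = 30240.

30240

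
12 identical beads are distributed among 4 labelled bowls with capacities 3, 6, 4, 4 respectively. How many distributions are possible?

50

Without the upper bounds there are C(15,3) = 455 ways to split 12 among 4 bowls.
Subtract solutions that violate a single cap (substitute x_i' = x_i − (cap_i+1)): x_1 ≥ 4 gives C(11,3) = 165; x_2 ≥ 7 gives C(8,3) = 56; x_3 ≥ 5 gives C(10,3) = 120; x_4 ≥ 5 gives C(10,3) = 120. Together 461.
Add back pairs where two caps are both exceeded: 4 + 20 + 20 + 1 + 1 + 10 = 56.
By inclusion–exclusion the count is 455 − 461 + 56 = 50.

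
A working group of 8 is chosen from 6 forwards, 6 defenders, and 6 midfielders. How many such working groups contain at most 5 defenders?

Split by how many defenders are chosen (0 through 5).
Sum: C(6,0)·C(12,8) + C(6,1)·C(12,7) + C(6,2)·C(12,6) + C(6,3)·C(12,5) + C(6,4)·C(12,4) + C(6,5)·C(12,3) = 495 + 4752 + 13860 + 15840 + 7425 + 1320 = 43692.

43692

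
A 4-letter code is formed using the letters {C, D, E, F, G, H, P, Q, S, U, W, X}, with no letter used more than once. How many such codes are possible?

11880

With no repetition, fill the 4 letters in order: 12 choices, then 11, down to 9.
12 × 11 × 10 × 9 = 11880.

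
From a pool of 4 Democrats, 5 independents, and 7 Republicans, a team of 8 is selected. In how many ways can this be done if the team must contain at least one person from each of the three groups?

Total 8-person selections from all 16: C(16,8) = 12870.
Selections missing a whole group: no Democrats → C(12,8) = 495; no independents → C(11,8) = 165; no Republicans → C(9,8) = 9.
Add back selections omitting two groups (i.e. drawn from a single group): C(4,8) + C(5,8) + C(7,8) = 0.
By inclusion–exclusion: 12870 − 669 + 0 = 12201.

12201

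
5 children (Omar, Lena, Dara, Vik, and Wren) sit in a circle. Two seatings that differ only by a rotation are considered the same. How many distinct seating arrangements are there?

24

Around a circle, 5 distinct people have 5!/5 = (4)! = 24 rotationally distinct seatings.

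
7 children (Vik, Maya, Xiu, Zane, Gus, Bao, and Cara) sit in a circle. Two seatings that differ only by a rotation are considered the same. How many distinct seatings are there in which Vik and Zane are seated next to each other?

Glue Vik and Zane into a block (2 internal orders). Seating 6 units around a circle gives (5)! arrangements.
So 2 × (5)! = 2 × 120 = 240.

240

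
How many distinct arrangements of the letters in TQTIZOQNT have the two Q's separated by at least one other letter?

There are 9!/(3!·2!) = 30240 arrangements of TQTIZOQNT in total.
If the two Q's are adjacent, glue them into one block, leaving 8 items to arrange: (8)!/(3!) = 6720 ways.
Subtracting, 30240 − 6720 = 23520 arrangements keep the Q's apart.

23520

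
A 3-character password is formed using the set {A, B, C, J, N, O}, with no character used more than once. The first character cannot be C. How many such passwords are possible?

The first character has 6−1 = 5 choices (anything except C).
The remaining 2 characters are filled from the other 5 symbols without repetition: 5 × 4 = 20.
Total: 5 × 20 = 100.

100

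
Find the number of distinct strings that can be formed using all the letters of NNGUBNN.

210

The 7 letters of NNGUBNN have repeats: N appearing 4 times.
Dividing 7! = 5040 by 4! = 24 for the repeated letters gives 210.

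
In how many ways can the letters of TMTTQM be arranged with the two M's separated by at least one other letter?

There are 6!/(3!·2!) = 60 arrangements of TMTTQM in total.
Arrangements with the M's together: treat MM as one letter, giving (5)!/(3!) = 20.
Subtracting, 60 − 20 = 40 arrangements keep the M's apart.

40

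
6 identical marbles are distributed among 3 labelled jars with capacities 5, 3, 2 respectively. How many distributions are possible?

Without the upper bounds there are C(8,2) = 28 ways to split 6 among 3 jars.
Subtract solutions that violate a single cap (substitute x_i' = x_i − (cap_i+1)): x_1 ≥ 6 gives C(2,2) = 1; x_2 ≥ 4 gives C(4,2) = 6; x_3 ≥ 3 gives C(5,2) = 10. Together 17.
No two caps can be exceeded simultaneously, so the pair terms are all 0.
By inclusion–exclusion the count is 28 − 17 + 0 = 11.

11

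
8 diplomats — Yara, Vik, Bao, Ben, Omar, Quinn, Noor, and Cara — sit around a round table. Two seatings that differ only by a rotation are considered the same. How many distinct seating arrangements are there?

5040

Around a circle, 8 distinct people have 8!/8 = (7)! = 5040 rotationally distinct seatings.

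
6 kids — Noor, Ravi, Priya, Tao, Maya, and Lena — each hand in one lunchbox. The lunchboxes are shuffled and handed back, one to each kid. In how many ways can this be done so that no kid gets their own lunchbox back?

Let Aᵢ be the assignments in which kid i gets their own lunchbox. We want the size of the complement of A₁∪…∪A_6.
By inclusion–exclusion this is Σ_{j=0}^{6} (−1)^j C(6,j)·(6−j)!.
Computing: 720 − 720 + 360 − 120 + 30 − 6 + 1 = 265.

265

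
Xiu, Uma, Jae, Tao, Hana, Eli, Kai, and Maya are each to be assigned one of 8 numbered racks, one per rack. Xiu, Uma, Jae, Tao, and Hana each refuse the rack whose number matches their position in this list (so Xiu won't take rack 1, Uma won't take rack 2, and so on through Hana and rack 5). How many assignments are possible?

21234

Let Aᵢ (for 1 ≤ i ≤ 5) be the placements that put person i in their forbidden rack. Any j of these fix j positions, leaving (8−j)! ways to fill the rest, and there are C(5,j) ways to pick which j.
By inclusion–exclusion, the number of valid placements is Σ_{j=0}^{5} (−1)^j C(5,j)·(8−j)!.
Computing: 40320 − 25200 + 7200 − 1200 + 120 − 6 = 21234.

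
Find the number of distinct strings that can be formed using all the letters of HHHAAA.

Letter multiplicities in HHHAAA: A×3, H×3.
Dividing 6! = 720 by 3!·3! = 36 for the repeated letters gives 20.

20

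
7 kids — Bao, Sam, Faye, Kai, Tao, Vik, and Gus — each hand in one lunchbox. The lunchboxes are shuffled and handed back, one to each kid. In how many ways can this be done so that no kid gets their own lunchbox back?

Let Aᵢ be the assignments in which kid i gets their own lunchbox. We want the size of the complement of A₁∪…∪A_7.
By inclusion–exclusion this is Σ_{j=0}^{7} (−1)^j C(7,j)·(7−j)!.
Computing: 5040 − 5040 + 2520 − 840 + 210 − 42 + 7 − 1 = 1854.

1854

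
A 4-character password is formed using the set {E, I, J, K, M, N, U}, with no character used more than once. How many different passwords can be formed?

840

With no repetition, fill the 4 characters in order: 7 choices, then 6, down to 4.
7 × 6 × 5 × 4 = 840.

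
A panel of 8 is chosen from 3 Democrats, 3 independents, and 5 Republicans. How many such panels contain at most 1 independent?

25

Split by how many independents are chosen (0 through 1).
Sum: C(3,0)·C(8,8) + C(3,1)·C(8,7) = 1 + 24 = 25.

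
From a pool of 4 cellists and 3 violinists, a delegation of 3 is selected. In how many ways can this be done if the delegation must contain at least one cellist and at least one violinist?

Unrestricted: C(7,3) = 35 ways to pick any 3 of the 7.
Selections missing a whole group: no cellists → C(3,3) = 1; no violinists → C(4,3) = 4.
Both groups omitted at once is impossible, so 35 − 5 = 30.

30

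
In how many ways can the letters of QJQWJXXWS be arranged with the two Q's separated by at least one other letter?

17640

Total arrangements of QJQWJXXWS: 9!/(2!·2!·2!·2!) = 22680.
If the two Q's are adjacent, glue them into one block, leaving 8 items to arrange: (8)!/(2!·2!·2!) = 5040 ways.
Subtracting, 22680 − 5040 = 17640 arrangements keep the Q's apart.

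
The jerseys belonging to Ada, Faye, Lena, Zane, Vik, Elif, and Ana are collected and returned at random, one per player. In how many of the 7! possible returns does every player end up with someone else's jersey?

Let Aᵢ be the assignments in which player i gets their old jersey. We want the size of the complement of A₁∪…∪A_7.
By inclusion–exclusion this is Σ_{j=0}^{7} (−1)^j C(7,j)·(7−j)!.
Computing: 5040 − 5040 + 2520 − 840 + 210 − 42 + 7 − 1 = 1854.

1854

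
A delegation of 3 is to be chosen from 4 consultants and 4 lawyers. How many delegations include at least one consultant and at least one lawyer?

Unrestricted: C(8,3) = 56 ways to pick any 3 of the 8.
Selections missing a whole group: no consultants → C(4,3) = 4; no lawyers → C(4,3) = 4.
Both groups omitted at once is impossible, so 56 − 8 = 48.

48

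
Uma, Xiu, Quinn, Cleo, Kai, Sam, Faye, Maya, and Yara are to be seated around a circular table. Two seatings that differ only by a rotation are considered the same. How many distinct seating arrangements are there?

40320

Seat Uma anywhere (absorbing the rotational symmetry), then permute the other 8: (8)! = 40320.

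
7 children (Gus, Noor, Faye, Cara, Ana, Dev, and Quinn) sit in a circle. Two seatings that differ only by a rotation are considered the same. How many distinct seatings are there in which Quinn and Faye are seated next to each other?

Glue Quinn and Faye into a block (2 internal orders). Seating 6 units around a circle gives (5)! arrangements.
So 2 × (5)! = 2 × 120 = 240.

240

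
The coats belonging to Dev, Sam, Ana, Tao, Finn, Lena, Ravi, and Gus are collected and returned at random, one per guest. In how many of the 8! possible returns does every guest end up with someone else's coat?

14833

This is the derangement count D_8: permutations of 8 items with no fixed point.
By inclusion–exclusion this is Σ_{j=0}^{8} (−1)^j C(8,j)·(8−j)!.
Computing: 40320 − 40320 + 20160 − 6720 + 1680 − 336 + 56 − 8 + 1 = 14833.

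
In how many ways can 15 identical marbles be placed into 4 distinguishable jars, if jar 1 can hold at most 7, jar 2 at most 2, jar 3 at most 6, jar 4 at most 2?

10

By stars and bars, unrestricted non-negative solutions to x_1+…+x_4 = 15 number C(15+3,3) = 816.
Subtract solutions that violate a single cap (substitute x_i' = x_i − (cap_i+1)): x_1 ≥ 8 gives C(10,3) = 120; x_2 ≥ 3 gives C(15,3) = 455; x_3 ≥ 7 gives C(11,3) = 165; x_4 ≥ 3 gives C(15,3) = 455. Together 1195.
Add back pairs where two caps are both exceeded: 35 + 1 + 35 + 56 + 220 + 56 = 403.
Subtract triples: 0 + 4 + 0 + 10 = 14.
By inclusion–exclusion the count is 816 − 1195 + 403 − 14 = 10.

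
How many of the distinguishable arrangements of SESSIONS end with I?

With the last slot taken by I, it remains to arrange the other 7 letters (SESSONS).
Those 7 letters have S appearing 4 times, giving (7)!/(4!) = 210.

210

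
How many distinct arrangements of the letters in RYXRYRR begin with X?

15

Fix X in the first position and arrange the remaining 6 letters.
Those 6 letters have R appearing 4 times and Y appearing twice, giving (6)!/(4!·2!) = 15.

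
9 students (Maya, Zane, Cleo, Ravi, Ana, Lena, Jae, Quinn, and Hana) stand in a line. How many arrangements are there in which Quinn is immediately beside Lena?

80640

Place the 7 others and the Quinn-Lena pair as 8 objects in a line; the pair has 2 internal arrangements.
So the count is 2·(8)! = 80640.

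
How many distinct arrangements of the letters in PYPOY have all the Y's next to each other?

12

Treat the 2 copies of Y as a single block. The multiset to arrange is then {YY, O, P, P}, 4 items in all.
That gives (4)!/(2!) = 12 arrangements.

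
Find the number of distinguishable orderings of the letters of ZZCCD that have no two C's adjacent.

There are 5!/(2!·2!) = 30 arrangements of ZZCCD in total.
Arrangements with the C's together: treat CC as one letter, giving (4)!/(2!) = 12.
Hence 30 − 12 = 18.

18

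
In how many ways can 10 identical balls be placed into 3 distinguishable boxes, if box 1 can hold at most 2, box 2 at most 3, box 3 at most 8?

Without the upper bounds there are C(12,2) = 66 ways to split 10 among 3 boxes.
Subtract solutions that violate a single cap (substitute x_i' = x_i − (cap_i+1)): x_1 ≥ 3 gives C(9,2) = 36; x_2 ≥ 4 gives C(8,2) = 28; x_3 ≥ 9 gives C(3,2) = 3. Together 67.
Add back pairs where two caps are both exceeded: 10 + 0 + 0 = 10.
By inclusion–exclusion the count is 66 − 67 + 10 = 9.

9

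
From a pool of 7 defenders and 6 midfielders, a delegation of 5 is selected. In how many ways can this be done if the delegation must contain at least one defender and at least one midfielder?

Unrestricted: C(13,5) = 1287 ways to pick any 5 of the 13.
Subtract selections that omit an entire group: no defenders → C(6,5) = 6; no midfielders → C(7,5) = 21.
Both groups omitted at once is impossible, so 1287 − 27 = 1260.

1260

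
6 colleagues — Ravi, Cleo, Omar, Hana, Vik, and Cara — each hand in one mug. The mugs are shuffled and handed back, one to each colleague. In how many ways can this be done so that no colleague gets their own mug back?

Count assignments avoiding every fixed point. For any j of the 6 colleagues fixed to their own mug, the other 6−j can be arranged in (6−j)! ways.
By inclusion–exclusion this is Σ_{j=0}^{6} (−1)^j C(6,j)·(6−j)!.
Computing: 720 − 720 + 360 − 120 + 30 − 6 + 1 = 265.

265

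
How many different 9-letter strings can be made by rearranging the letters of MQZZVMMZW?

MQZZVMMZW has 9 letters with M appearing 3 times and Z appearing 3 times.
Dividing 9! = 362880 by 3!·3! = 36 for the repeated letters gives 10080.

10080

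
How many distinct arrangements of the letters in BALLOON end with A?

180

With the last slot taken by A, it remains to arrange the other 6 letters (BLLOON).
Those 6 letters have L appearing twice and O appearing twice, giving (6)!/(2!·2!) = 180.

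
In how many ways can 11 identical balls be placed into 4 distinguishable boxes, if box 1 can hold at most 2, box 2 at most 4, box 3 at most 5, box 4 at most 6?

Without the upper bounds there are C(14,3) = 364 ways to split 11 among 4 boxes.
Subtract solutions that violate a single cap (substitute x_i' = x_i − (cap_i+1)): x_1 ≥ 3 gives C(11,3) = 165; x_2 ≥ 5 gives C(9,3) = 84; x_3 ≥ 6 gives C(8,3) = 56; x_4 ≥ 7 gives C(7,3) = 35. Together 340.
Add back pairs where two caps are both exceeded: 20 + 10 + 4 + 1 + 0 + 0 = 35.
By inclusion–exclusion the count is 364 − 340 + 35 = 59.

59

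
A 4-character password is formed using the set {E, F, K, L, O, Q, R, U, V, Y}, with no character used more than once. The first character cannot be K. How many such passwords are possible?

4536

The first character has 10−1 = 9 choices (anything except K).
The remaining 3 characters are filled from the other 9 symbols without repetition: 9 × 8 × 7 = 504.
Total: 9 × 504 = 4536.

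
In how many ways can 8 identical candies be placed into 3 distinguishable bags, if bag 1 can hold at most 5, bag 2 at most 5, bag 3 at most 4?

23

Ignoring the caps, the number of non-negative solutions to x_1+…+x_3 = 8 is C(10,2) = 45.
Subtract solutions that violate a single cap (substitute x_i' = x_i − (cap_i+1)): x_1 ≥ 6 gives C(4,2) = 6; x_2 ≥ 6 gives C(4,2) = 6; x_3 ≥ 5 gives C(5,2) = 10. Together 22.
No two caps can be exceeded simultaneously, so the pair terms are all 0.
By inclusion–exclusion the count is 45 − 22 + 0 = 23.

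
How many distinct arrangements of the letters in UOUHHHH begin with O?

15

Fix O in the first position and arrange the remaining 6 letters.
Those 6 letters have H appearing 4 times and U appearing twice, giving (6)!/(4!·2!) = 15.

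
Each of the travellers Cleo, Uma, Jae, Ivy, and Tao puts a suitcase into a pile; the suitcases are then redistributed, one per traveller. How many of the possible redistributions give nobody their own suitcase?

This is the derangement count D_5: permutations of 5 items with no fixed point.
By inclusion–exclusion this is Σ_{j=0}^{5} (−1)^j C(5,j)·(5−j)!.
Computing: 120 − 120 + 60 − 20 + 5 − 1 = 44.

44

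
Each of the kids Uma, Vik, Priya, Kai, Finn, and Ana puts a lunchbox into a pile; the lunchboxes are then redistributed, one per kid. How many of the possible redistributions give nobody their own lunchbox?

Let Aᵢ be the assignments in which kid i gets their own lunchbox. We want the size of the complement of A₁∪…∪A_6.
By inclusion–exclusion this is Σ_{j=0}^{6} (−1)^j C(6,j)·(6−j)!.
Computing: 720 − 720 + 360 − 120 + 30 − 6 + 1 = 265.

265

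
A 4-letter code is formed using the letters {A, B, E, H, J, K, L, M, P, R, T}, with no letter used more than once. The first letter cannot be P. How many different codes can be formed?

7200

The first letter has 11−1 = 10 choices (anything except P).
The remaining 3 letters are filled from the other 10 symbols without repetition: 10 × 9 × 8 = 720.
Total: 10 × 720 = 7200.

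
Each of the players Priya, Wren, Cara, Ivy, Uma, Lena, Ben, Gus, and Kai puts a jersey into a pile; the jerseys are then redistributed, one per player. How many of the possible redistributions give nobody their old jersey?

133496

Count assignments avoiding every fixed point. For any j of the 9 players fixed to their old jersey, the other 9−j can be arranged in (9−j)! ways.
By inclusion–exclusion this is Σ_{j=0}^{9} (−1)^j C(9,j)·(9−j)!.
Computing: 362880 − 362880 + 181440 − 60480 + 15120 − 3024 + 504 − 72 + 9 − 1 = 133496.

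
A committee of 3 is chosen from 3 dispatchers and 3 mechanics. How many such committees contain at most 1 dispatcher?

10

Split by how many dispatchers are chosen (0 through 1).
Sum: C(3,0)·C(3,3) + C(3,1)·C(3,2) = 1 + 9 = 10.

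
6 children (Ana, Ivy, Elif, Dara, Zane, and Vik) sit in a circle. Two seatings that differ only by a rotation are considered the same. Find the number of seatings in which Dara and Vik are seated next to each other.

48

Glue Dara and Vik into a block (2 internal orders). Seating 5 units around a circle gives (4)! arrangements.
So 2 × (4)! = 2 × 24 = 48.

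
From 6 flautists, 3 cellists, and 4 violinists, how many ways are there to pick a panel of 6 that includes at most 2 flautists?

Split by how many flautists are chosen (0 through 2).
Sum: C(6,0)·C(7,6) + C(6,1)·C(7,5) + C(6,2)·C(7,4) = 7 + 126 + 525 = 658.

658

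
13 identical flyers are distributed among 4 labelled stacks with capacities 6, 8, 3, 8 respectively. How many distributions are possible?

Without the upper bounds there are C(16,3) = 560 ways to split 13 among 4 stacks.
Subtract solutions that violate a single cap (substitute x_i' = x_i − (cap_i+1)): x_1 ≥ 7 gives C(9,3) = 84; x_2 ≥ 9 gives C(7,3) = 35; x_3 ≥ 4 gives C(12,3) = 220; x_4 ≥ 9 gives C(7,3) = 35. Together 374.
Add back pairs where two caps are both exceeded: 0 + 10 + 0 + 1 + 0 + 1 = 12.
By inclusion–exclusion the count is 560 − 374 + 12 = 198.

198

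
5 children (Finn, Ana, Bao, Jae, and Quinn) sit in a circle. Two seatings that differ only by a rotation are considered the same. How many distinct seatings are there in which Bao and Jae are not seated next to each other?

Without the restriction there are (4)! = 24 seatings.
Seatings with Bao beside Jae: treat them as a block with 2 internal orders, giving 2 × (3)! = 12.
Subtracting, 24 − 12 = 12.

12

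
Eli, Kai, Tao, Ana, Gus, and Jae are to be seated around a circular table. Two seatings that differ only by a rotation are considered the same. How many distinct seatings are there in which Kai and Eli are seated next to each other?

48

Treat {Kai, Eli} as one unit (2 internal orders) and seat the resulting 5 units around the table: (4)! circular arrangements.
So 2 × (4)! = 2 × 24 = 48.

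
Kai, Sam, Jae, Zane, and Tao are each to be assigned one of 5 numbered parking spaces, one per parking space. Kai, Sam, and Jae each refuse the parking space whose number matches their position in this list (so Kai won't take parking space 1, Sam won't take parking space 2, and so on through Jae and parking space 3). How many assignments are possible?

Let Aᵢ (for i ∈ {1, 2, 3}) be the placements that put person i in their forbidden parking space. Any j of these fix j positions, leaving (5−j)! ways to fill the rest, and there are C(3,j) ways to pick which j.
By inclusion–exclusion, the number of valid placements is Σ_{j=0}^{3} (−1)^j C(3,j)·(5−j)!.
Computing: 120 − 72 + 18 − 2 = 64.

64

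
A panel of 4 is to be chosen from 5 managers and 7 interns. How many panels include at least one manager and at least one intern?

Total 4-person selections from all 12: C(12,4) = 495.
Selections missing a whole group: no managers → C(7,4) = 35; no interns → C(5,4) = 5.
Both groups omitted at once is impossible, so 495 − 40 = 455.

455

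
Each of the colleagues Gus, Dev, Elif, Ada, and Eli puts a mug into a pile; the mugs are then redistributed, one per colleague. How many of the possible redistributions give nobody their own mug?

This is the derangement count D_5: permutations of 5 items with no fixed point.
By inclusion–exclusion this is Σ_{j=0}^{5} (−1)^j C(5,j)·(5−j)!.
Computing: 120 − 120 + 60 − 20 + 5 − 1 = 44.

44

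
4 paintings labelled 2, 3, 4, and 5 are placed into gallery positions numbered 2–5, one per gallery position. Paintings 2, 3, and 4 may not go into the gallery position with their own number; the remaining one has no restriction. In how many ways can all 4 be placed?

11

Let Aᵢ (for i ∈ {2, 3, 4}) be the placements that put painting i in its forbidden gallery position. Any j of these fix j positions, leaving (4−j)! ways to fill the rest, and there are C(3,j) ways to pick which j.
By inclusion–exclusion, the number of valid placements is Σ_{j=0}^{3} (−1)^j C(3,j)·(4−j)!.
Computing: 24 − 18 + 6 − 1 = 11.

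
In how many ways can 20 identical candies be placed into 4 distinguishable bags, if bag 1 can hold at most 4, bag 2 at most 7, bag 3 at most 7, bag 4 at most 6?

35

By stars and bars, unrestricted non-negative solutions to x_1+…+x_4 = 20 number C(20+3,3) = 1771.
Subtract solutions that violate a single cap (substitute x_i' = x_i − (cap_i+1)): x_1 ≥ 5 gives C(18,3) = 816; x_2 ≥ 8 gives C(15,3) = 455; x_3 ≥ 8 gives C(15,3) = 455; x_4 ≥ 7 gives C(16,3) = 560. Together 2286.
Add back pairs where two caps are both exceeded: 120 + 120 + 165 + 35 + 56 + 56 = 552.
Subtract triples: 0 + 1 + 1 + 0 = 2.
By inclusion–exclusion the count is 1771 − 2286 + 552 − 2 = 35.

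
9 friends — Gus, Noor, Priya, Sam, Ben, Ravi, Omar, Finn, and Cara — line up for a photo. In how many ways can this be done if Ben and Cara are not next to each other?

282240

Of the 9! = 362880 arrangements, those with Ben and Cara adjacent number 2 × 8! = 80640 (treat the pair as a block with 2 internal orders).
So 362880 − 80640 = 282240 arrangements keep them apart.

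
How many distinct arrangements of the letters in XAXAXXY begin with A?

30

With the first slot taken by A, it remains to arrange the other 6 letters (XXAXXY).
Those 6 letters have X appearing 4 times, giving (6)!/(4!) = 30.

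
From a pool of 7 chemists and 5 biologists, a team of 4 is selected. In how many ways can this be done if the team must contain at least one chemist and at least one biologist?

Total 4-person selections from all 12: C(12,4) = 495.
Selections missing a whole group: no chemists → C(5,4) = 5; no biologists → C(7,4) = 35.
Both groups omitted at once is impossible, so 495 − 40 = 455.

455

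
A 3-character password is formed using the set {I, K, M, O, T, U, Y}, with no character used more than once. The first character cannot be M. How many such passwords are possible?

180

The first character has 7−1 = 6 choices (anything except M).
The remaining 2 characters are filled from the other 6 symbols without repetition: 6 × 5 = 30.
Total: 6 × 30 = 180.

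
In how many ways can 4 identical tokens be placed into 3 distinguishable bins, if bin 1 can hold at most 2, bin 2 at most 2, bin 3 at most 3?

8

Ignoring the caps, the number of non-negative solutions to x_1+…+x_3 = 4 is C(6,2) = 15.
Subtract solutions that violate a single cap (substitute x_i' = x_i − (cap_i+1)): x_1 ≥ 3 gives C(3,2) = 3; x_2 ≥ 3 gives C(3,2) = 3; x_3 ≥ 4 gives C(2,2) = 1. Together 7.
No two caps can be exceeded simultaneously, so the pair terms are all 0.
By inclusion–exclusion the count is 15 − 7 + 0 = 8.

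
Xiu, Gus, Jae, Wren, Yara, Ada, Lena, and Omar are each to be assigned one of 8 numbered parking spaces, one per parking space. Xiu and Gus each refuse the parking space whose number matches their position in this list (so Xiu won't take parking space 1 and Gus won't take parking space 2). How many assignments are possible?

Let Aᵢ (for i ∈ {1, 2}) be the placements that put person i in their forbidden parking space. Any j of these fix j positions, leaving (8−j)! ways to fill the rest, and there are C(2,j) ways to pick which j.
By inclusion–exclusion, the number of valid placements is Σ_{j=0}^{2} (−1)^j C(2,j)·(8−j)!.
Computing: 40320 − 10080 + 720 = 30960.

30960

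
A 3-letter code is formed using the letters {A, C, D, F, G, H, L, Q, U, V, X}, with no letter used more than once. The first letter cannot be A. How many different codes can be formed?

900

The first letter has 11−1 = 10 choices (anything except A).
The remaining 2 letters are filled from the other 10 symbols without repetition: 10 × 9 = 90.
Total: 10 × 90 = 900.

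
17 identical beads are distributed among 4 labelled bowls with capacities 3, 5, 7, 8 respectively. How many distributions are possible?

Ignoring the caps, the number of non-negative solutions to x_1+…+x_4 = 17 is C(20,3) = 1140.
Subtract solutions that violate a single cap (substitute x_i' = x_i − (cap_i+1)): x_1 ≥ 4 gives C(16,3) = 560; x_2 ≥ 6 gives C(14,3) = 364; x_3 ≥ 8 gives C(12,3) = 220; x_4 ≥ 9 gives C(11,3) = 165. Together 1309.
Add back pairs where two caps are both exceeded: 120 + 56 + 35 + 20 + 10 + 1 = 242.
By inclusion–exclusion the count is 1140 − 1309 + 242 = 73.

73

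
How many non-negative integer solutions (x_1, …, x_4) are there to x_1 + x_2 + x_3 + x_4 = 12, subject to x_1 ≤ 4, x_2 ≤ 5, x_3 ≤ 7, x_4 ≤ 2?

Without the upper bounds there are C(15,3) = 455 ways to split 12 among 4 variables.
Subtract solutions that violate a single cap (substitute x_i' = x_i − (cap_i+1)): x_1 ≥ 5 gives C(10,3) = 120; x_2 ≥ 6 gives C(9,3) = 84; x_3 ≥ 8 gives C(7,3) = 35; x_4 ≥ 3 gives C(12,3) = 220. Together 459.
Add back pairs where two caps are both exceeded: 4 + 0 + 35 + 0 + 20 + 4 = 63.
By inclusion–exclusion the count is 455 − 459 + 63 = 59.

59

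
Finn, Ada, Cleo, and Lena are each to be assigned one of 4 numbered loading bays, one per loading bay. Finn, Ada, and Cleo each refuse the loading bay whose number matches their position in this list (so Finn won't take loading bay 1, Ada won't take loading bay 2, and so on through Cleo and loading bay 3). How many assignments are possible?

Let Aᵢ (for i ∈ {1, 2, 3}) be the placements that put person i in their forbidden loading bay. Any j of these fix j positions, leaving (4−j)! ways to fill the rest, and there are C(3,j) ways to pick which j.
By inclusion–exclusion, the number of valid placements is Σ_{j=0}^{3} (−1)^j C(3,j)·(4−j)!.
Computing: 24 − 18 + 6 − 1 = 11.

11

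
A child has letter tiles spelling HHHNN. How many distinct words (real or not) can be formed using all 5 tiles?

10

HHHNN has 5 letters with H appearing 3 times and N appearing twice.
Dividing 5! = 120 by 3!·2! = 12 for the repeated letters gives 10.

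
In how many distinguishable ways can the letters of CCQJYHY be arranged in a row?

1260

Letter multiplicities in CCQJYHY: C×2, H×1, J×1, Q×1, Y×2.
Dividing 7! = 5040 by 2!·2! = 4 for the repeated letters gives 1260.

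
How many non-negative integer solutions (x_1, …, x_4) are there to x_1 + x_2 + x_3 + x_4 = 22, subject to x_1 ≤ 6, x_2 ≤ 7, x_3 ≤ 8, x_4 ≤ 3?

By stars and bars, unrestricted non-negative solutions to x_1+…+x_4 = 22 number C(22+3,3) = 2300.
Subtract solutions that violate a single cap (substitute x_i' = x_i − (cap_i+1)): x_1 ≥ 7 gives C(18,3) = 816; x_2 ≥ 8 gives C(17,3) = 680; x_3 ≥ 9 gives C(16,3) = 560; x_4 ≥ 4 gives C(21,3) = 1330. Together 3386.
Add back pairs where two caps are both exceeded: 120 + 84 + 364 + 56 + 286 + 220 = 1130.
Subtract triples: 0 + 20 + 10 + 4 = 34.
By inclusion–exclusion the count is 2300 − 3386 + 1130 − 34 = 10.

10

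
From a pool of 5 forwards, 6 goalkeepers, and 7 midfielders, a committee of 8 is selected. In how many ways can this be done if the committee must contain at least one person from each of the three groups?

With no constraint there are C(18,8) = 43758 possible selections.
Selections missing a whole group: no forwards → C(13,8) = 1287; no goalkeepers → C(12,8) = 495; no midfielders → C(11,8) = 165.
Add back selections omitting two groups (i.e. drawn from a single group): C(5,8) + C(6,8) + C(7,8) = 0.
By inclusion–exclusion: 43758 − 1947 + 0 = 41811.

41811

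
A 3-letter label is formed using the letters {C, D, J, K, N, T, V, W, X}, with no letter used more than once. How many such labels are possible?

This is a permutation of 3 out of 9: P(9,3) = 9!/6!.
That product is 9 × 8 × 7 = 504.

504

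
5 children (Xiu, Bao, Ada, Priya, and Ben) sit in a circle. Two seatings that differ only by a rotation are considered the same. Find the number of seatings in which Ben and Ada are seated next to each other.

Treat {Ben, Ada} as one unit (2 internal orders) and seat the resulting 4 units around the table: (3)! circular arrangements.
So 2 × (3)! = 2 × 6 = 12.

12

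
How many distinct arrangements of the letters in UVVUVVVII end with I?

With the last slot taken by I, it remains to arrange the other 8 letters (UVVUVVVI).
Those 8 letters have U appearing twice and V appearing 5 times, giving (8)!/(5!·2!) = 168.

168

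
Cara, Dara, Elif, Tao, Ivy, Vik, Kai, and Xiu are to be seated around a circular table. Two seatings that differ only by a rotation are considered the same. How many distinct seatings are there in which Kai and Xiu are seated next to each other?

Glue Kai and Xiu into a block (2 internal orders). Seating 7 units around a circle gives (6)! arrangements.
So 2 × (6)! = 2 × 720 = 1440.

1440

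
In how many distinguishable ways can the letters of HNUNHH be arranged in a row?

The 6 letters of HNUNHH have repeats: H appearing 3 times and N appearing twice.
Dividing 6! = 720 by 3!·2! = 12 for the repeated letters gives 60.

60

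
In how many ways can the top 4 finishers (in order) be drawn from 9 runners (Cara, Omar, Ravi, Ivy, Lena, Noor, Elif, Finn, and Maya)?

There are 9 choices for 1st place, 8 for 2nd, and so on down to 6 for position 4.
That gives 9 × 8 × 7 × 6 = 3024.

3024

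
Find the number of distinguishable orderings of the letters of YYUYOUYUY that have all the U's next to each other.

42

Treat the 3 copies of U as a single block. The multiset to arrange is then {UUU, O, Y, Y, Y, Y, Y}, 7 items in all.
That gives (7)!/(5!) = 42 arrangements.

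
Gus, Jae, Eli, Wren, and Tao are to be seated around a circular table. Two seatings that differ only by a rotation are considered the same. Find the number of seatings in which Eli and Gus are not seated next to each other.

All circular seatings of 5 people number (4)! = 24.
Seatings with Eli beside Gus: treat them as a block with 2 internal orders, giving 2 × (3)! = 12.
Subtracting, 24 − 12 = 12.

12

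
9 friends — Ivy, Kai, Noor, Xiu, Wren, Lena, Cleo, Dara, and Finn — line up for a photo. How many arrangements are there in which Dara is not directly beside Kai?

282240

Of the 9! = 362880 arrangements, those with Dara and Kai adjacent number 2 × 8! = 80640 (treat the pair as a block with 2 internal orders).
Complementary counting: 362880 − 80640 = 282240.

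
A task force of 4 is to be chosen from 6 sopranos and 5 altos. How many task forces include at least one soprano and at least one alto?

Unrestricted: C(11,4) = 330 ways to pick any 4 of the 11.
Selections missing a whole group: no sopranos → C(5,4) = 5; no altos → C(6,4) = 15.
Both groups omitted at once is impossible, so 330 − 20 = 310.

310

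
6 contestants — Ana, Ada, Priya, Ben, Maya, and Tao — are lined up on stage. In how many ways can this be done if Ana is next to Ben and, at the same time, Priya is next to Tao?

Treat {Ana,Ben} as one block (2 orders) and {Priya,Tao} as another (2 orders).
That leaves 4 units to arrange: 2 × 2 × 4! = 4 × 24 = 96.

96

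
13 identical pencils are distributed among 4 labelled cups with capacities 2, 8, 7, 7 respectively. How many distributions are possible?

151

Ignoring the caps, the number of non-negative solutions to x_1+…+x_4 = 13 is C(16,3) = 560.
Subtract solutions that violate a single cap (substitute x_i' = x_i − (cap_i+1)): x_1 ≥ 3 gives C(13,3) = 286; x_2 ≥ 9 gives C(7,3) = 35; x_3 ≥ 8 gives C(8,3) = 56; x_4 ≥ 8 gives C(8,3) = 56. Together 433.
Add back pairs where two caps are both exceeded: 4 + 10 + 10 + 0 + 0 + 0 = 24.
By inclusion–exclusion the count is 560 − 433 + 24 = 151.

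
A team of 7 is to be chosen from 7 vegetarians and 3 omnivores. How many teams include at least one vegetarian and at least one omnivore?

Unrestricted: C(10,7) = 120 ways to pick any 7 of the 10.
Subtract selections that omit an entire group: no vegetarians → C(3,7) = 0; no omnivores → C(7,7) = 1.
Both groups omitted at once is impossible, so 120 − 1 = 119.

119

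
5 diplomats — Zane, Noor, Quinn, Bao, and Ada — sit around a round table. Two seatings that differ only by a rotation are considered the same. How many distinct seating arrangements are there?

Seat Zane anywhere (absorbing the rotational symmetry), then permute the other 4: (4)! = 24.

24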